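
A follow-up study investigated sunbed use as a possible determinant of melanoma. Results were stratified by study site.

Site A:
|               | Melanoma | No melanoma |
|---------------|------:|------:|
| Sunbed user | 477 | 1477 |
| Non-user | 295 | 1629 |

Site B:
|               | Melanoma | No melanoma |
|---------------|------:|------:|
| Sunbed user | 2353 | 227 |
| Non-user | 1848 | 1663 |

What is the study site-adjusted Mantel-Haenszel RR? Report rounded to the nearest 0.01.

1.71

RR_MH = Σ(aᵢ·n₀ᵢ/nᵢ) / Σ(cᵢ·n₁ᵢ/nᵢ), with n₁ᵢ = aᵢ+bᵢ (exposed), n₀ᵢ = cᵢ+dᵢ (unexposed), nᵢ = n₁ᵢ+n₀ᵢ.
Stratum 1 (Site A): n₁ = 1954, n₀ = 1924, n = 3878; a·n₀/n = 477·1924/3878 = 236.6550; c·n₁/n = 295·1954/3878 = 148.6411
Stratum 2 (Site B): n₁ = 2580, n₀ = 3511, n = 6091; a·n₀/n = 2353·3511/6091 = 1356.3262; c·n₁/n = 1848·2580/6091 = 782.7680
RR_MH = (236.6550 + 1356.3262) / (148.6411 + 782.7680) = 1592.9812 / 931.4091 = 1.71029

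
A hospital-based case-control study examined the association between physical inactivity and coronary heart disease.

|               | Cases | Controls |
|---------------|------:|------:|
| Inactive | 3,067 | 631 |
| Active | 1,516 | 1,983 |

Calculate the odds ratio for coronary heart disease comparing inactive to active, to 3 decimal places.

6.358

Cells: a = 3067, b = 631, c = 1516, d = 1983.
OR = (a·d)/(b·c) = (3067 × 1983) / (631 × 1516) = 6081861 / 956596 = 6.35782
The odds of coronary heart disease are about 6.36 times as high in the inactive group.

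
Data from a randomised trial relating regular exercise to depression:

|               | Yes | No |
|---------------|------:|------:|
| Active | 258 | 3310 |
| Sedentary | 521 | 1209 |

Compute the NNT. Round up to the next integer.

5

Risk in treated group = 258/3568 = 0.07231; risk in control = 521/1730 = 0.30116.
Absolute risk reduction = 0.30116 − 0.07231 = 0.22885
NNT = 1 / ARR = 1 / 0.22885 = 4.370 → round up → 5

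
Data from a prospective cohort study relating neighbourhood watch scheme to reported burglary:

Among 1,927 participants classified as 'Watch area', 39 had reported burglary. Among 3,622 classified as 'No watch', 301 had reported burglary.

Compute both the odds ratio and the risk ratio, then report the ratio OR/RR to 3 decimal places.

From the description: a = 39, b = 1888, c = 301, d = 3321.
OR = (39·3321)/(1888·301) = 129519/568288 = 0.22791
Risk in exposed = 39/1927 = 0.02024; risk in unexposed = 301/3622 = 0.08310; RR = 0.24354
OR/RR = 0.22791 / 0.24354 = 0.93584
The outcome is rare in both groups, so OR ≈ RR (ratio near 1).

0.936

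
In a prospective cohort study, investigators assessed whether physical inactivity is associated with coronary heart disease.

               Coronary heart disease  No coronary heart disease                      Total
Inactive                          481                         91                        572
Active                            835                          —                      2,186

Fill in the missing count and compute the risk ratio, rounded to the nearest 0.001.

2.201

The missing cell is in the unexposed row: 2186 − 835 = 1351.
So a = 481, b = 91, c = 835, d = 1351.
RR = [a/(a+b)] / [c/(c+d)] = (481/572) / (835/2186) = 0.84091/0.38198 = 2.20147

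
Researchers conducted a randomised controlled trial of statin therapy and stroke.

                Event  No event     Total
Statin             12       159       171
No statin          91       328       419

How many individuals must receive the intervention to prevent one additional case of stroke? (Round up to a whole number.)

Risk in treated group = 12/171 = 0.07018; risk in control = 91/419 = 0.21718.
Absolute risk reduction = 0.21718 − 0.07018 = 0.14701
NNT = 1 / ARR = 1 / 0.14701 = 6.802 → round up → 7

7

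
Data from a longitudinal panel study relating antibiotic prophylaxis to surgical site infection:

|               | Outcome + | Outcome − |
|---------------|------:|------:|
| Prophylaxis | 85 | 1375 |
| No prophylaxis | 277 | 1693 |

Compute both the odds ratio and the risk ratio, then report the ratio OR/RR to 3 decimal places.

Cells: a = 85, b = 1375, c = 277, d = 1693.
OR = (85·1693)/(1375·277) = 143905/380875 = 0.37783
Risk in exposed = 85/1460 = 0.05822; risk in unexposed = 277/1970 = 0.14061; RR = 0.41405
OR/RR = 0.37783 / 0.41405 = 0.91252
The outcome is not rare, so the OR lies further from 1 than the RR.

0.913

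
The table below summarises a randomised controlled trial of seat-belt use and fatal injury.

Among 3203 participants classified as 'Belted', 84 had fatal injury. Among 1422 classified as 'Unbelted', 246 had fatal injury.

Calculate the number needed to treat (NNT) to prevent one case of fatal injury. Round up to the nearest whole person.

7

Risk in treated group = 84/3203 = 0.02623; risk in control = 246/1422 = 0.17300.
Absolute risk reduction = 0.17300 − 0.02623 = 0.14677
NNT = 1 / ARR = 1 / 0.14677 = 6.813 → round up → 7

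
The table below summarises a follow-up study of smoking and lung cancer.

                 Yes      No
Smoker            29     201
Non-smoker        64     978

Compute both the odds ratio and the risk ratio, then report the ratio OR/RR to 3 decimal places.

1.074

Cells: a = 29, b = 201, c = 64, d = 978.
OR = (29·978)/(201·64) = 28362/12864 = 2.20476
Risk in exposed = 29/230 = 0.12609; risk in unexposed = 64/1042 = 0.06142; RR = 2.05285
OR/RR = 2.20476 / 2.05285 = 1.07400
The outcome is not rare, so the OR lies further from 1 than the RR.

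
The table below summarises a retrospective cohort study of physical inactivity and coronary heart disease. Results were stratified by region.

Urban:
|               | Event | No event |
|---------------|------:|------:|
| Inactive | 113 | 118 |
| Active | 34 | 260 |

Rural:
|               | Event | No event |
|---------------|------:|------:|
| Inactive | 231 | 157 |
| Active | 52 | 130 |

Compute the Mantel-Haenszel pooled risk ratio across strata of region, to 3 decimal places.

RR_MH = Σ(aᵢ·n₀ᵢ/nᵢ) / Σ(cᵢ·n₁ᵢ/nᵢ), with n₁ᵢ = aᵢ+bᵢ (exposed), n₀ᵢ = cᵢ+dᵢ (unexposed), nᵢ = n₁ᵢ+n₀ᵢ.
Stratum 1 (Urban): n₁ = 231, n₀ = 294, n = 525; a·n₀/n = 113·294/525 = 63.2800; c·n₁/n = 34·231/525 = 14.9600
Stratum 2 (Rural): n₁ = 388, n₀ = 182, n = 570; a·n₀/n = 231·182/570 = 73.7579; c·n₁/n = 52·388/570 = 35.3965
RR_MH = (63.2800 + 73.7579) / (14.9600 + 35.3965) = 137.0379 / 50.3565 = 2.72136

2.721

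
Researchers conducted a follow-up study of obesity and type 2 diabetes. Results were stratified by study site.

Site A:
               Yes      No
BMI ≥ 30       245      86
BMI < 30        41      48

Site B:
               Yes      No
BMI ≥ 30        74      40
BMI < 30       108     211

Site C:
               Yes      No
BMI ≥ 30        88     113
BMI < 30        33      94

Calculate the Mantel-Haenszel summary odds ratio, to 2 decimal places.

OR_MH = Σ(aᵢdᵢ/nᵢ) / Σ(bᵢcᵢ/nᵢ), where nᵢ is the stratum total.
Stratum 1 (Site A): n = 420; a·d/n = 245·48/420 = 28.0000; b·c/n = 86·41/420 = 8.3952
Stratum 2 (Site B): n = 433; a·d/n = 74·211/433 = 36.0600; b·c/n = 40·108/433 = 9.9769
Stratum 3 (Site C): n = 328; a·d/n = 88·94/328 = 25.2195; b·c/n = 113·33/328 = 11.3689
OR_MH = (28.0000 + 36.0600 + 25.2195) / (8.3952 + 9.9769 + 11.3689) = 89.2796 / 29.7410 = 3.00190

3.00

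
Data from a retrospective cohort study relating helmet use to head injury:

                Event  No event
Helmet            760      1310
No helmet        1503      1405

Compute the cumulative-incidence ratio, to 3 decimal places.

Cells: a = 760, b = 1310, c = 1503, d = 1405.
Risk in exposed = 760/2070 = 0.36715; risk in unexposed = 1503/2908 = 0.51685.
RR = 0.36715 / 0.51685 = 0.71036
The risk is 29% lower among the exposed than among the unexposed.

0.710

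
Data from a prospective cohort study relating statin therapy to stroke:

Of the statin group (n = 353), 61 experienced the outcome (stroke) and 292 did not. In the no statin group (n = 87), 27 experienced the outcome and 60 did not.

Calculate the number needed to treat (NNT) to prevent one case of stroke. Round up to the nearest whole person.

8

Risk in treated group = 61/353 = 0.17280; risk in control = 27/87 = 0.31034.
Absolute risk reduction = 0.31034 − 0.17280 = 0.13754
NNT = 1 / ARR = 1 / 0.13754 = 7.271 → round up → 8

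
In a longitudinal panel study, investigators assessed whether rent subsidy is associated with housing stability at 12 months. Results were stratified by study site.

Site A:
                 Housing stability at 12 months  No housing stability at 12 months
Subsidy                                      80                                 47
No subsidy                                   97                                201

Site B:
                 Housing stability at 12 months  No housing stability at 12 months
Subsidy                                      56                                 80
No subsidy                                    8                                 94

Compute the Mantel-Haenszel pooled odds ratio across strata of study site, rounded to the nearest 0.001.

OR_MH = Σ(aᵢdᵢ/nᵢ) / Σ(bᵢcᵢ/nᵢ), where nᵢ is the stratum total.
Stratum 1 (Site A): n = 425; a·d/n = 80·201/425 = 37.8353; b·c/n = 47·97/425 = 10.7271
Stratum 2 (Site B): n = 238; a·d/n = 56·94/238 = 22.1176; b·c/n = 80·8/238 = 2.6891
OR_MH = (37.8353 + 22.1176) / (10.7271 + 2.6891) = 59.9529 / 13.4161 = 4.46872

4.469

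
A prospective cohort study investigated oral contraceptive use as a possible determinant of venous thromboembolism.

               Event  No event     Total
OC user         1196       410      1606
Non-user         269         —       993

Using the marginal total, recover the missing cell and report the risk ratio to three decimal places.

2.749

The missing cell is in the unexposed row: 993 − 269 = 724.
So a = 1196, b = 410, c = 269, d = 724.
RR = [a/(a+b)] / [c/(c+d)] = (1196/1606) / (269/993) = 0.74471/0.27090 = 2.74905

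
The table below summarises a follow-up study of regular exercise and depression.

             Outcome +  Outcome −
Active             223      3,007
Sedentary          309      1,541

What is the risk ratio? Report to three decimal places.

Cells: a = 223, b = 3007, c = 309, d = 1541.
Risk in exposed = 223/3230 = 0.06904; risk in unexposed = 309/1850 = 0.16703.
RR = 0.06904 / 0.16703 = 0.41335
The risk is 59% lower among the exposed than among the unexposed.

0.413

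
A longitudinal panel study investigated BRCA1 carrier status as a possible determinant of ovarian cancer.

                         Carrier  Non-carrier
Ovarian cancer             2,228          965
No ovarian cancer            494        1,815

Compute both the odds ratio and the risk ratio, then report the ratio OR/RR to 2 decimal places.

3.60

Reading the table with exposure as columns: a = 2228 (Carrier, case), b = 494 (Carrier, non-case), c = 965 (Non-carrier, case), d = 1815.
OR = (2228·1815)/(494·965) = 4043820/476710 = 8.48277
Risk in exposed = 2228/2722 = 0.81852; risk in unexposed = 965/2780 = 0.34712; RR = 2.35800
OR/RR = 8.48277 / 2.35800 = 3.59744
The outcome is not rare, so the OR lies further from 1 than the RR.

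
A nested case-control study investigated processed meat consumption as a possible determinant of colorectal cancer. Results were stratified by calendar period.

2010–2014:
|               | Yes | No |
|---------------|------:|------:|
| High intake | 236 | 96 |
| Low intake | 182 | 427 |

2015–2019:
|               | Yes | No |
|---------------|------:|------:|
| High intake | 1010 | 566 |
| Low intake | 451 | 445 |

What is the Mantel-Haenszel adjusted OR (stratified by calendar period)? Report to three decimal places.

2.371

OR_MH = Σ(aᵢdᵢ/nᵢ) / Σ(bᵢcᵢ/nᵢ), where nᵢ is the stratum total.
Stratum 1 (2010–2014): n = 941; a·d/n = 236·427/941 = 107.0903; b·c/n = 96·182/941 = 18.5675
Stratum 2 (2015–2019): n = 2472; a·d/n = 1010·445/2472 = 181.8163; b·c/n = 566·451/2472 = 103.2629
OR_MH = (107.0903 + 181.8163) / (18.5675 + 103.2629) = 288.9067 / 121.8304 = 2.37138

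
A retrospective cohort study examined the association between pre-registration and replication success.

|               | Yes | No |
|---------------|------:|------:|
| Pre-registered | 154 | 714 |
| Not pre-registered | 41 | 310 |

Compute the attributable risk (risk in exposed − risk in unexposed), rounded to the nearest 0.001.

0.061

Cells: a = 154, b = 714, c = 41, d = 310.
Risk in exposed = 154/868 = 0.177419; risk in unexposed = 41/351 = 0.116809.
Risk difference = 0.177419 − 0.116809 = 0.060610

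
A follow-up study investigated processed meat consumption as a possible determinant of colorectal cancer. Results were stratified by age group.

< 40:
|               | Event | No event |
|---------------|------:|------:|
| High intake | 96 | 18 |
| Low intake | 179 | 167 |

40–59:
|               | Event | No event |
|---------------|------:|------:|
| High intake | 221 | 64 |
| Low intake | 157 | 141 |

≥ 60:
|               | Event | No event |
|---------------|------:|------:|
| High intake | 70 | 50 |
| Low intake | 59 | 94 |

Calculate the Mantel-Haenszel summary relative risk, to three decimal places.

RR_MH = Σ(aᵢ·n₀ᵢ/nᵢ) / Σ(cᵢ·n₁ᵢ/nᵢ), with n₁ᵢ = aᵢ+bᵢ (exposed), n₀ᵢ = cᵢ+dᵢ (unexposed), nᵢ = n₁ᵢ+n₀ᵢ.
Stratum 1 (< 40): n₁ = 114, n₀ = 346, n = 460; a·n₀/n = 96·346/460 = 72.2087; c·n₁/n = 179·114/460 = 44.3609
Stratum 2 (40–59): n₁ = 285, n₀ = 298, n = 583; a·n₀/n = 221·298/583 = 112.9640; c·n₁/n = 157·285/583 = 76.7496
Stratum 3 (≥ 60): n₁ = 120, n₀ = 153, n = 273; a·n₀/n = 70·153/273 = 39.2308; c·n₁/n = 59·120/273 = 25.9341
RR_MH = (72.2087 + 112.9640 + 39.2308) / (44.3609 + 76.7496 + 25.9341) = 224.4034 / 147.0445 = 1.52609

1.526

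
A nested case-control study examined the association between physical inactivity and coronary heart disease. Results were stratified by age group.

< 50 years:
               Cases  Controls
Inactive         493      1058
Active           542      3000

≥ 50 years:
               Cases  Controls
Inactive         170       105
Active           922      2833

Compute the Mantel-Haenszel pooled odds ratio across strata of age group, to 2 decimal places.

3.00

OR_MH = Σ(aᵢdᵢ/nᵢ) / Σ(bᵢcᵢ/nᵢ), where nᵢ is the stratum total.
Stratum 1 (< 50 years): n = 5093; a·d/n = 493·3000/5093 = 290.3986; b·c/n = 1058·542/5093 = 112.5930
Stratum 2 (≥ 50 years): n = 4030; a·d/n = 170·2833/4030 = 119.5062; b·c/n = 105·922/4030 = 24.0223
OR_MH = (290.3986 + 119.5062) / (112.5930 + 24.0223) = 409.9048 / 136.6153 = 3.00043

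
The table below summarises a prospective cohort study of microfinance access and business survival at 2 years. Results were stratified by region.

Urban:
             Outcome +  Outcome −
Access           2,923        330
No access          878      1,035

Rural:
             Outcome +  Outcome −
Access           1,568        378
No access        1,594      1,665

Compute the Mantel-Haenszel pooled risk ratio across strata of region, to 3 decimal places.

1.797

RR_MH = Σ(aᵢ·n₀ᵢ/nᵢ) / Σ(cᵢ·n₁ᵢ/nᵢ), with n₁ᵢ = aᵢ+bᵢ (exposed), n₀ᵢ = cᵢ+dᵢ (unexposed), nᵢ = n₁ᵢ+n₀ᵢ.
Stratum 1 (Urban): n₁ = 3253, n₀ = 1913, n = 5166; a·n₀/n = 2923·1913/5166 = 1082.4040; c·n₁/n = 878·3253/5166 = 552.8715
Stratum 2 (Rural): n₁ = 1946, n₀ = 3259, n = 5205; a·n₀/n = 1568·3259/5205 = 981.7698; c·n₁/n = 1594·1946/5205 = 595.9508
RR_MH = (1082.4040 + 981.7698) / (552.8715 + 595.9508) = 2064.1738 / 1148.8223 = 1.79677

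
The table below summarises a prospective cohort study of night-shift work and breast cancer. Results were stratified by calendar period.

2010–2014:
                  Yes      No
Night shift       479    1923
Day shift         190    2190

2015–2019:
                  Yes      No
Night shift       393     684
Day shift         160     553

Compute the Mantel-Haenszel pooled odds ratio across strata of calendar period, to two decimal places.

2.48

OR_MH = Σ(aᵢdᵢ/nᵢ) / Σ(bᵢcᵢ/nᵢ), where nᵢ is the stratum total.
Stratum 1 (2010–2014): n = 4782; a·d/n = 479·2190/4782 = 219.3664; b·c/n = 1923·190/4782 = 76.4053
Stratum 2 (2015–2019): n = 1790; a·d/n = 393·553/1790 = 121.4128; b·c/n = 684·160/1790 = 61.1397
OR_MH = (219.3664 + 121.4128) / (76.4053 + 61.1397) = 340.7792 / 137.5449 = 2.47758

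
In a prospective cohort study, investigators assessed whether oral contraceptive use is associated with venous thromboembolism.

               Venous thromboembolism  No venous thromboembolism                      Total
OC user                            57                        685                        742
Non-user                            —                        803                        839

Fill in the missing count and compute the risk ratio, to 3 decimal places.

1.790

The missing cell is in the unexposed row: 839 − 803 = 36.
So a = 57, b = 685, c = 36, d = 803.
RR = [a/(a+b)] / [c/(c+d)] = (57/742) / (36/839) = 0.07682/0.04291 = 1.79032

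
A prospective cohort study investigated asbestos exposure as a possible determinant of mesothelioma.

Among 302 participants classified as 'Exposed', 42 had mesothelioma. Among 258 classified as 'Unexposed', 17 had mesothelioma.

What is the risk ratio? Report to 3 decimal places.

From the description: a = 42, b = 260, c = 17, d = 241.
Risk in exposed = 42/302 = 0.13907; risk in unexposed = 17/258 = 0.06589.
RR = 0.13907 / 0.06589 = 2.11063
The risk among the exposed is 2.11 times that among the unexposed.

2.111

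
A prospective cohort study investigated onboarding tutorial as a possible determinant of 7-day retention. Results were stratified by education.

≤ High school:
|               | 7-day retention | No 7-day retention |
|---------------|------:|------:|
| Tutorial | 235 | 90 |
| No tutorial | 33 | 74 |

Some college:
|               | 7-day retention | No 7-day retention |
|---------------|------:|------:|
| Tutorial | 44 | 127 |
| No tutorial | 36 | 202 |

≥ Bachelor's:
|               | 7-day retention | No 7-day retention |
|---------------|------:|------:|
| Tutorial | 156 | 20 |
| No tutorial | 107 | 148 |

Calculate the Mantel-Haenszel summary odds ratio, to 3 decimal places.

5.020

OR_MH = Σ(aᵢdᵢ/nᵢ) / Σ(bᵢcᵢ/nᵢ), where nᵢ is the stratum total.
Stratum 1 (≤ High school): n = 432; a·d/n = 235·74/432 = 40.2546; b·c/n = 90·33/432 = 6.8750
Stratum 2 (Some college): n = 409; a·d/n = 44·202/409 = 21.7311; b·c/n = 127·36/409 = 11.1785
Stratum 3 (≥ Bachelor's): n = 431; a·d/n = 156·148/431 = 53.5684; b·c/n = 20·107/431 = 4.9652
OR_MH = (40.2546 + 21.7311 + 53.5684) / (6.8750 + 11.1785 + 4.9652) = 115.5541 / 23.0187 = 5.02002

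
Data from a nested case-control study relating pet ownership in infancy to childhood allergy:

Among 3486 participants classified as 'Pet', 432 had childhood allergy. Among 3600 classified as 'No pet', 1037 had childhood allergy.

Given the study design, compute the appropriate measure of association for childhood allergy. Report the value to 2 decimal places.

0.35

From the description: a = 432, b = 3054, c = 1037, d = 2563.
This is a nested case-control study: participants were sampled on outcome status, so risks in the source population cannot be estimated directly — relative risk is not valid here. The odds ratio is the appropriate measure.
OR = (a·d)/(b·c) = (432 × 2563) / (3054 × 1037) = 1107216 / 3166998 = 0.34961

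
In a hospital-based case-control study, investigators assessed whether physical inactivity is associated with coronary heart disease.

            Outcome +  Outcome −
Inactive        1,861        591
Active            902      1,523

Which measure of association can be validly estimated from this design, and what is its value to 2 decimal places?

5.32

Cells: a = 1861, b = 591, c = 902, d = 1523.
This is a hospital-based case-control study: participants were sampled on outcome status, so risks in the source population cannot be estimated directly — relative risk is not valid here. The odds ratio is the appropriate measure.
OR = (a·d)/(b·c) = (1861 × 1523) / (591 × 902) = 2834303 / 533082 = 5.31682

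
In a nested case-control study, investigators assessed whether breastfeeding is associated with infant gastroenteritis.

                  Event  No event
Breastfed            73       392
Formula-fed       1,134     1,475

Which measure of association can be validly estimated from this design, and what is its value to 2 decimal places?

0.24

Cells: a = 73, b = 392, c = 1134, d = 1475.
This is a nested case-control study: participants were sampled on outcome status, so risks in the source population cannot be estimated directly — relative risk is not valid here. The odds ratio is the appropriate measure.
OR = (a·d)/(b·c) = (73 × 1475) / (392 × 1134) = 107675 / 444528 = 0.24222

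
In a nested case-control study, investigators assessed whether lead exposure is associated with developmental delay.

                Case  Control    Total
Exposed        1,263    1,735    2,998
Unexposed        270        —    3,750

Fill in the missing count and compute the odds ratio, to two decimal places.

The missing cell is in the unexposed row: 3750 − 270 = 3480.
So a = 1263, b = 1735, c = 270, d = 3480.
OR = (a·d)/(b·c) = (1263 × 3480) / (1735 × 270) = 4395240 / 468450 = 9.38252

9.38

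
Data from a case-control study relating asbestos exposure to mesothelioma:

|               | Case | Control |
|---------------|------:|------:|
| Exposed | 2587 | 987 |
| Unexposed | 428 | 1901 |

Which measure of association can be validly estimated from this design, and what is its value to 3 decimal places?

11.642

Cells: a = 2587, b = 987, c = 428, d = 1901.
This is a case-control study: participants were sampled on outcome status, so risks in the source population cannot be estimated directly — relative risk is not valid here. The odds ratio is the appropriate measure.
OR = (a·d)/(b·c) = (2587 × 1901) / (987 × 428) = 4917887 / 422436 = 11.64173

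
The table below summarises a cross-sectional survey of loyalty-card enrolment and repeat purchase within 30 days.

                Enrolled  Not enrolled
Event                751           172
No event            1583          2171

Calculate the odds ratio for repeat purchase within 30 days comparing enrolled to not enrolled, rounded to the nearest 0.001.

5.988

Reading the table with exposure as columns: a = 751 (Enrolled, case), b = 1583 (Enrolled, non-case), c = 172 (Not enrolled, case), d = 2171.
OR = (a·d)/(b·c) = (751 × 2171) / (1583 × 172) = 1630421 / 272276 = 5.98812
The odds of repeat purchase within 30 days are about 5.99 times as high in the enrolled group.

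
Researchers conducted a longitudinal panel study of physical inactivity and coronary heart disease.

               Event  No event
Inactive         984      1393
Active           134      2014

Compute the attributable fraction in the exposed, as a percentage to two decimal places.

Cells: a = 984, b = 1393, c = 134, d = 2014.
Risk in exposed = 984/2377 = 0.41397; risk in unexposed = 134/2148 = 0.06238.
RR = 0.41397/0.06238 = 6.63583
AR% = (RR − 1)/RR × 100 = (6.63583 − 1)/6.63583 × 100 = 84.9303%

84.93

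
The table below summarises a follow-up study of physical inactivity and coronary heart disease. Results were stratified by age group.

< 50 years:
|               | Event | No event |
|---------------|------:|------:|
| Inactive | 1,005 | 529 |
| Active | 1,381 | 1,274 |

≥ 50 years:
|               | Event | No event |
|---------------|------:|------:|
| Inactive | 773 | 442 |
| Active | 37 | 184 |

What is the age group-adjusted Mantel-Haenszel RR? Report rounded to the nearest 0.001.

RR_MH = Σ(aᵢ·n₀ᵢ/nᵢ) / Σ(cᵢ·n₁ᵢ/nᵢ), with n₁ᵢ = aᵢ+bᵢ (exposed), n₀ᵢ = cᵢ+dᵢ (unexposed), nᵢ = n₁ᵢ+n₀ᵢ.
Stratum 1 (< 50 years): n₁ = 1534, n₀ = 2655, n = 4189; a·n₀/n = 1005·2655/4189 = 636.9718; c·n₁/n = 1381·1534/4189 = 505.7183
Stratum 2 (≥ 50 years): n₁ = 1215, n₀ = 221, n = 1436; a·n₀/n = 773·221/1436 = 118.9645; c·n₁/n = 37·1215/1436 = 31.3057
RR_MH = (636.9718 + 118.9645) / (505.7183 + 31.3057) = 755.9363 / 537.0240 = 1.40764

1.408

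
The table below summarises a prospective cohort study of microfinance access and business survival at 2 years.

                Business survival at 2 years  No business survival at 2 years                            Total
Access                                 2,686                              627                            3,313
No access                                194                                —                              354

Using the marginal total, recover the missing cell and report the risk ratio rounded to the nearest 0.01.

The missing cell is in the unexposed row: 354 − 194 = 160.
So a = 2686, b = 627, c = 194, d = 160.
RR = [a/(a+b)] / [c/(c+d)] = (2686/3313) / (194/354) = 0.81075/0.54802 = 1.47940

1.48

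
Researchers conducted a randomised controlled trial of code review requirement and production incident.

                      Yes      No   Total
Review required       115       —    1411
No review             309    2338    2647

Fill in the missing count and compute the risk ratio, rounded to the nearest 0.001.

0.698

The missing cell is in the exposed row: 1411 − 115 = 1296.
So a = 115, b = 1296, c = 309, d = 2338.
RR = [a/(a+b)] / [c/(c+d)] = (115/1411) / (309/2647) = 0.08150/0.11674 = 0.69818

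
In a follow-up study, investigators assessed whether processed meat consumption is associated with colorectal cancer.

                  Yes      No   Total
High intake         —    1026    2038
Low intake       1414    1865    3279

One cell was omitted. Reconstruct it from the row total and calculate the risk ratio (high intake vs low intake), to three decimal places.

1.152

The missing cell is in the exposed row: 2038 − 1026 = 1012.
So a = 1012, b = 1026, c = 1414, d = 1865.
RR = [a/(a+b)] / [c/(c+d)] = (1012/2038) / (1414/3279) = 0.49657/0.43123 = 1.15151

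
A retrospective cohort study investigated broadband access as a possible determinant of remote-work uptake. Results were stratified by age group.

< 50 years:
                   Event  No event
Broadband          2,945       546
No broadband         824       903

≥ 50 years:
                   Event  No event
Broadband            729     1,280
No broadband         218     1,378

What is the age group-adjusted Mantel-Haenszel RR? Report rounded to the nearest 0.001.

1.929

RR_MH = Σ(aᵢ·n₀ᵢ/nᵢ) / Σ(cᵢ·n₁ᵢ/nᵢ), with n₁ᵢ = aᵢ+bᵢ (exposed), n₀ᵢ = cᵢ+dᵢ (unexposed), nᵢ = n₁ᵢ+n₀ᵢ.
Stratum 1 (< 50 years): n₁ = 3491, n₀ = 1727, n = 5218; a·n₀/n = 2945·1727/5218 = 974.7058; c·n₁/n = 824·3491/5218 = 551.2810
Stratum 2 (≥ 50 years): n₁ = 2009, n₀ = 1596, n = 3605; a·n₀/n = 729·1596/3605 = 322.7417; c·n₁/n = 218·2009/3605 = 121.4874
RR_MH = (974.7058 + 322.7417) / (551.2810 + 121.4874) = 1297.4476 / 672.7683 = 1.92852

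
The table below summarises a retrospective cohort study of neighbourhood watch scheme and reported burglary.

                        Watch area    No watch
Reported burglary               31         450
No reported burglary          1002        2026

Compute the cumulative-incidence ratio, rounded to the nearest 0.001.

0.165

Reading the table with exposure as columns: a = 31 (Watch area, case), b = 1002 (Watch area, non-case), c = 450 (No watch, case), d = 2026.
Risk in exposed = 31/1033 = 0.03001; risk in unexposed = 450/2476 = 0.18174.
RR = 0.03001 / 0.18174 = 0.16512
The risk is 83% lower among the exposed than among the unexposed.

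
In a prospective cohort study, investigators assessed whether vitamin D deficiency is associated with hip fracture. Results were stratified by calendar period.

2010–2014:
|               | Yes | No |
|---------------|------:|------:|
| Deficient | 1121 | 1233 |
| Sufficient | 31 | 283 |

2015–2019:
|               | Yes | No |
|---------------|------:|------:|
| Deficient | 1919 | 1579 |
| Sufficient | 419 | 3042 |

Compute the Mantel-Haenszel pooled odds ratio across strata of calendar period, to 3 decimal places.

OR_MH = Σ(aᵢdᵢ/nᵢ) / Σ(bᵢcᵢ/nᵢ), where nᵢ is the stratum total.
Stratum 1 (2010–2014): n = 2668; a·d/n = 1121·283/2668 = 118.9067; b·c/n = 1233·31/2668 = 14.3265
Stratum 2 (2015–2019): n = 6959; a·d/n = 1919·3042/6959 = 838.8559; b·c/n = 1579·419/6959 = 95.0713
OR_MH = (118.9067 + 838.8559) / (14.3265 + 95.0713) = 957.7625 / 109.3977 = 8.75487

8.755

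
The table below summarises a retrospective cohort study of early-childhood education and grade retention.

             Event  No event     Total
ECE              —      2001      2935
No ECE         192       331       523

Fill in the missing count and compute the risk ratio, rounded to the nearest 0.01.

0.87

The missing cell is in the exposed row: 2935 − 2001 = 934.
So a = 934, b = 2001, c = 192, d = 331.
RR = [a/(a+b)] / [c/(c+d)] = (934/2935) / (192/523) = 0.31823/0.36711 = 0.86684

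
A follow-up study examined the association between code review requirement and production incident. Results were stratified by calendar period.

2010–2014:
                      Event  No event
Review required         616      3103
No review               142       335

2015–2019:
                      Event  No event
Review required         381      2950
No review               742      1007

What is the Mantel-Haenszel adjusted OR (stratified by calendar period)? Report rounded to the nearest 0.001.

0.233

OR_MH = Σ(aᵢdᵢ/nᵢ) / Σ(bᵢcᵢ/nᵢ), where nᵢ is the stratum total.
Stratum 1 (2010–2014): n = 4196; a·d/n = 616·335/4196 = 49.1802; b·c/n = 3103·142/4196 = 105.0110
Stratum 2 (2015–2019): n = 5080; a·d/n = 381·1007/5080 = 75.5250; b·c/n = 2950·742/5080 = 430.8858
OR_MH = (49.1802 + 75.5250) / (105.0110 + 430.8858) = 124.7052 / 535.8968 = 0.23270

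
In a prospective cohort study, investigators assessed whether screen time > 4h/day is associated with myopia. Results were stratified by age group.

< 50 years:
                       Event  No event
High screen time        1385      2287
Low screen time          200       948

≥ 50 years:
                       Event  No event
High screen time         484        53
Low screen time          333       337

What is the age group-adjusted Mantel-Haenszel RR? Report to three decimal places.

RR_MH = Σ(aᵢ·n₀ᵢ/nᵢ) / Σ(cᵢ·n₁ᵢ/nᵢ), with n₁ᵢ = aᵢ+bᵢ (exposed), n₀ᵢ = cᵢ+dᵢ (unexposed), nᵢ = n₁ᵢ+n₀ᵢ.
Stratum 1 (< 50 years): n₁ = 3672, n₀ = 1148, n = 4820; a·n₀/n = 1385·1148/4820 = 329.8714; c·n₁/n = 200·3672/4820 = 152.3651
Stratum 2 (≥ 50 years): n₁ = 537, n₀ = 670, n = 1207; a·n₀/n = 484·670/1207 = 268.6661; c·n₁/n = 333·537/1207 = 148.1533
RR_MH = (329.8714 + 268.6661) / (152.3651 + 148.1533) = 598.5375 / 300.5184 = 1.99168

1.992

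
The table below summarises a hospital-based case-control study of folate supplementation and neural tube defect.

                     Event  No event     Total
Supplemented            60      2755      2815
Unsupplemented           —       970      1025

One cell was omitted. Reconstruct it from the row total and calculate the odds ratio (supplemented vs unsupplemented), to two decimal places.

The missing cell is in the unexposed row: 1025 − 970 = 55.
So a = 60, b = 2755, c = 55, d = 970.
OR = (a·d)/(b·c) = (60 × 970) / (2755 × 55) = 58200 / 151525 = 0.38410

0.38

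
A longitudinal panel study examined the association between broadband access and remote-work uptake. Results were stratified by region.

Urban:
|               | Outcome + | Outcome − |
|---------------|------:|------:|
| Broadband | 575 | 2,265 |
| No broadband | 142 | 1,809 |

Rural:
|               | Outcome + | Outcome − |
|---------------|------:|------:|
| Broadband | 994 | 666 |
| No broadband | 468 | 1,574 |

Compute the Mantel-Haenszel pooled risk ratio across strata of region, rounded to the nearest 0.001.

2.661

RR_MH = Σ(aᵢ·n₀ᵢ/nᵢ) / Σ(cᵢ·n₁ᵢ/nᵢ), with n₁ᵢ = aᵢ+bᵢ (exposed), n₀ᵢ = cᵢ+dᵢ (unexposed), nᵢ = n₁ᵢ+n₀ᵢ.
Stratum 1 (Urban): n₁ = 2840, n₀ = 1951, n = 4791; a·n₀/n = 575·1951/4791 = 234.1526; c·n₁/n = 142·2840/4791 = 84.1745
Stratum 2 (Rural): n₁ = 1660, n₀ = 2042, n = 3702; a·n₀/n = 994·2042/3702 = 548.2842; c·n₁/n = 468·1660/3702 = 209.8541
RR_MH = (234.1526 + 548.2842) / (84.1745 + 209.8541) = 782.4367 / 294.0286 = 2.66109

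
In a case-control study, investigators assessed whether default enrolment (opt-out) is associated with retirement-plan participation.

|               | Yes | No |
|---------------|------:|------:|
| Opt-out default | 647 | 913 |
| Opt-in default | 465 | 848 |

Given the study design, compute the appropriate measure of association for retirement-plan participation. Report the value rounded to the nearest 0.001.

Cells: a = 647, b = 913, c = 465, d = 848.
This is a case-control study: participants were sampled on outcome status, so risks in the source population cannot be estimated directly — relative risk is not valid here. The odds ratio is the appropriate measure.
OR = (a·d)/(b·c) = (647 × 848) / (913 × 465) = 548656 / 424545 = 1.29234

1.292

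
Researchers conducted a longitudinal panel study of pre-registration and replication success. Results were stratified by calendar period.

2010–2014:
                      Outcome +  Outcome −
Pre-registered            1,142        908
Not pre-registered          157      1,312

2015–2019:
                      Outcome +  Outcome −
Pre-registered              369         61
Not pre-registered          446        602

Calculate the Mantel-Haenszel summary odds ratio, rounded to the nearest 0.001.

OR_MH = Σ(aᵢdᵢ/nᵢ) / Σ(bᵢcᵢ/nᵢ), where nᵢ is the stratum total.
Stratum 1 (2010–2014): n = 3519; a·d/n = 1142·1312/3519 = 425.7755; b·c/n = 908·157/3519 = 40.5104
Stratum 2 (2015–2019): n = 1478; a·d/n = 369·602/1478 = 150.2963; b·c/n = 61·446/1478 = 18.4073
OR_MH = (425.7755 + 150.2963) / (40.5104 + 18.4073) = 576.0719 / 58.9177 = 9.77757

9.778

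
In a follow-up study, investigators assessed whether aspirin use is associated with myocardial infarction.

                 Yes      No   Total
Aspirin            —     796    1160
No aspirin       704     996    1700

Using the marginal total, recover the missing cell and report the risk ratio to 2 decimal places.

The missing cell is in the exposed row: 1160 − 796 = 364.
So a = 364, b = 796, c = 704, d = 996.
RR = [a/(a+b)] / [c/(c+d)] = (364/1160) / (704/1700) = 0.31379/0.41412 = 0.75774

0.76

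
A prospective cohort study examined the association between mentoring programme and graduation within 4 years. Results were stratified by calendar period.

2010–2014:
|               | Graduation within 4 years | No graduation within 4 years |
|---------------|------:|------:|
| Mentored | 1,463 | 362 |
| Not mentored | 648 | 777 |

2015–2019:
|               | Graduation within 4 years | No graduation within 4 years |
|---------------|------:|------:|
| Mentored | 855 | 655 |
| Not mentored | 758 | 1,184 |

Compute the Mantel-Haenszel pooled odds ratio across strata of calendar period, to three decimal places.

2.977

OR_MH = Σ(aᵢdᵢ/nᵢ) / Σ(bᵢcᵢ/nᵢ), where nᵢ is the stratum total.
Stratum 1 (2010–2014): n = 3250; a·d/n = 1463·777/3250 = 349.7695; b·c/n = 362·648/3250 = 72.1772
Stratum 2 (2015–2019): n = 3452; a·d/n = 855·1184/3452 = 293.2561; b·c/n = 655·758/3452 = 143.8268
OR_MH = (349.7695 + 293.2561) / (72.1772 + 143.8268) = 643.0256 / 216.0040 = 2.97692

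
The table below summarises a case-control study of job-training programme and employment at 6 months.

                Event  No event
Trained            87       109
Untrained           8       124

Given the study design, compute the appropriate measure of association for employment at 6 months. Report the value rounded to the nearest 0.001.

Cells: a = 87, b = 109, c = 8, d = 124.
This is a case-control study: participants were sampled on outcome status, so risks in the source population cannot be estimated directly — relative risk is not valid here. The odds ratio is the appropriate measure.
OR = (a·d)/(b·c) = (87 × 124) / (109 × 8) = 10788 / 872 = 12.37156

12.372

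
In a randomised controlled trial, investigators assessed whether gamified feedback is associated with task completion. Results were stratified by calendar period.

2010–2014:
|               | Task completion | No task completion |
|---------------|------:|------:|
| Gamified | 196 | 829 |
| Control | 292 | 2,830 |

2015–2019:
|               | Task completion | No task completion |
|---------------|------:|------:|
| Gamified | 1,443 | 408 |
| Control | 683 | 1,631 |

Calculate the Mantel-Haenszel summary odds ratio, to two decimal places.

5.58

OR_MH = Σ(aᵢdᵢ/nᵢ) / Σ(bᵢcᵢ/nᵢ), where nᵢ is the stratum total.
Stratum 1 (2010–2014): n = 4147; a·d/n = 196·2830/4147 = 133.7545; b·c/n = 829·292/4147 = 58.3718
Stratum 2 (2015–2019): n = 4165; a·d/n = 1443·1631/4165 = 565.0739; b·c/n = 408·683/4165 = 66.9061
OR_MH = (133.7545 + 565.0739) / (58.3718 + 66.9061) = 698.8285 / 125.2780 = 5.57822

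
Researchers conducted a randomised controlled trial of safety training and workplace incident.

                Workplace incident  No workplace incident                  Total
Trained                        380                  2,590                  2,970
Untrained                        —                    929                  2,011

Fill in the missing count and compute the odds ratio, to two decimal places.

The missing cell is in the unexposed row: 2011 − 929 = 1082.
So a = 380, b = 2590, c = 1082, d = 929.
OR = (a·d)/(b·c) = (380 × 929) / (2590 × 1082) = 353020 / 2802380 = 0.12597

0.13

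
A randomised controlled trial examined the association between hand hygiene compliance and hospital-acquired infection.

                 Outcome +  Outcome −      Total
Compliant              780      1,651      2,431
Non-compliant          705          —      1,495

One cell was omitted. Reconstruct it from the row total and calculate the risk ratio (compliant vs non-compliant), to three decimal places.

The missing cell is in the unexposed row: 1495 − 705 = 790.
So a = 780, b = 1651, c = 705, d = 790.
RR = [a/(a+b)] / [c/(c+d)] = (780/2431) / (705/1495) = 0.32086/0.47157 = 0.68040

0.680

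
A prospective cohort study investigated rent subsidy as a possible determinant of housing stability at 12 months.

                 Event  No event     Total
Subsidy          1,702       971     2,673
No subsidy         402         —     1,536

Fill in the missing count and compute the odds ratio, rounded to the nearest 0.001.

4.945

The missing cell is in the unexposed row: 1536 − 402 = 1134.
So a = 1702, b = 971, c = 402, d = 1134.
OR = (a·d)/(b·c) = (1702 × 1134) / (971 × 402) = 1930068 / 390342 = 4.94456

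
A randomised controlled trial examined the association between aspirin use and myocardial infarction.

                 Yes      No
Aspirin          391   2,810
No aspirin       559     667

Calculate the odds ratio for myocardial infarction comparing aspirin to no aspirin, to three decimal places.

Cells: a = 391, b = 2810, c = 559, d = 667.
OR = (a·d)/(b·c) = (391 × 667) / (2810 × 559) = 260797 / 1570790 = 0.16603
Exposure is associated with lower odds of myocardial infarction (OR = 0.17 < 1).

0.166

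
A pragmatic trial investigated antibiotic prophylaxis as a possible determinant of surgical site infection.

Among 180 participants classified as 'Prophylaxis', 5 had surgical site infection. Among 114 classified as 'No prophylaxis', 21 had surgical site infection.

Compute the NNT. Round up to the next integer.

7

Risk in treated group = 5/180 = 0.02778; risk in control = 21/114 = 0.18421.
Absolute risk reduction = 0.18421 − 0.02778 = 0.15643
NNT = 1 / ARR = 1 / 0.15643 = 6.393 → round up → 7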